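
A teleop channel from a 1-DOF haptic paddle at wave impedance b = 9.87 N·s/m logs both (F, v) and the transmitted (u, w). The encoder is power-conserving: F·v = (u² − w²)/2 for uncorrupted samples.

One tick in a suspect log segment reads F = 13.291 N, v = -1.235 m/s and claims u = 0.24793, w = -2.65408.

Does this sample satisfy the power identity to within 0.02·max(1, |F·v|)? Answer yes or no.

F·v = 13.291×(-1.235) = -16.41439 W.
(u² − w²)/2 = (0.06147 − 7.04414)/2 = -3.49134 W.
|Δ| = 12.92305;  2% of max(1, |F·v|) = 0.32829.

no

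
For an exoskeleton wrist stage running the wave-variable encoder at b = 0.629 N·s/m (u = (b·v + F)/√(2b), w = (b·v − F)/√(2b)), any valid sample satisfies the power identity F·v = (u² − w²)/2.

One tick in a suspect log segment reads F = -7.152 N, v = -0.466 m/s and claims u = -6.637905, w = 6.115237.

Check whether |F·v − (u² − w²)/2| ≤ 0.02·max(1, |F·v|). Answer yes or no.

yes

F·v = (-7.152)×(-0.466) = 3.332832 W.
(u² − w²)/2 = (44.061783 − 37.396124)/2 = 3.332830 W.
|Δ| = 0.000002;  2% of max(1, |F·v|) = 0.066657.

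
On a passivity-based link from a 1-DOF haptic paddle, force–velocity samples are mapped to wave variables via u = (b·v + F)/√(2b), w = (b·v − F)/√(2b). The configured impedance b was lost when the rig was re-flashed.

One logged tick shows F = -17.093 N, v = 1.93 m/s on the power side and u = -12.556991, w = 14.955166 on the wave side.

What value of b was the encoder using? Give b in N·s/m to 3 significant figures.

b = 0.772 N·s/m

u + w = 2.398175;  u + w = √(2b)·v, so √(2b) = 2.398175/1.93 = 1.242578.
b = (√(2b))²/2 = 1.543999/2 = 0.772000.
(Check via u − w = 2F/√(2b): u − w = -27.512157, 2F/√(2b) = -27.512162.)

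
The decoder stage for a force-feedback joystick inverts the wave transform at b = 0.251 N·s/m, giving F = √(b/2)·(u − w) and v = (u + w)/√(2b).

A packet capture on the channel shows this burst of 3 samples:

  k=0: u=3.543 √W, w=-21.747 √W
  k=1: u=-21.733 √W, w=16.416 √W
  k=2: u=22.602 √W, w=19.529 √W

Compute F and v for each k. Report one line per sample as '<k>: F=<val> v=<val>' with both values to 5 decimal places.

0: F=8.95923 v=-25.69301
1: F=-13.51466 v=-7.50438
2: F=1.08864 v=59.46342

k=0: u−w=25.29000, u+w=-18.20400; √(b/2)=0.35426, √(2b)=0.70852; F=0.35426×25.29=8.95923, v=-18.20400/0.70852=-25.69301
k=1: u−w=-38.14900, u+w=-5.31700; √(b/2)=0.35426, √(2b)=0.70852; F=0.35426×(-38.149)=-13.51466, v=-5.31700/0.70852=-7.50438
k=2: u−w=3.07300, u+w=42.13100; √(b/2)=0.35426, √(2b)=0.70852; F=0.35426×3.073=1.08864, v=42.13100/0.70852=59.46342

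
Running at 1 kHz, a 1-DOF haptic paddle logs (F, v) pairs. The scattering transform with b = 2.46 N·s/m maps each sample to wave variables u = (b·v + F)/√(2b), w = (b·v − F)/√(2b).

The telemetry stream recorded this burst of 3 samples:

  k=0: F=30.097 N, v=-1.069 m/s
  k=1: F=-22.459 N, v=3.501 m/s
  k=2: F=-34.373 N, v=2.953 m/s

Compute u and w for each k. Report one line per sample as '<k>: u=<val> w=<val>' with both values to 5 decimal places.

k=0: b·v=2.46×(-1.069)=-2.62974; √(2b)=2.21811; u=(-2.62974+30.097)/2.21811=12.38320, w=(-2.62974−30.097)/2.21811=-14.75435
k=1: b·v=2.46×3.501=8.61246; √(2b)=2.21811; u=(8.61246+(-22.459))/2.21811=-6.24250, w=(8.61246−(-22.459))/2.21811=14.00810
k=2: b·v=2.46×2.953=7.26438; √(2b)=2.21811; u=(7.26438+(-34.373))/2.21811=-12.22151, w=(7.26438−(-34.373))/2.21811=18.77158

0: u=12.38320 w=-14.75435
1: u=-6.24250 w=14.00810
2: u=-12.22151 w=18.77158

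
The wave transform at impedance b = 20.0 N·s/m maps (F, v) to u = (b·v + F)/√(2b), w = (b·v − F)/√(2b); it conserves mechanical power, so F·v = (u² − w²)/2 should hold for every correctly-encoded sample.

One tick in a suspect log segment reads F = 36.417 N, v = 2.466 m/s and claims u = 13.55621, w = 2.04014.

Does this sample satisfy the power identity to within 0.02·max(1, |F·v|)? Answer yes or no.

F·v = 36.417×2.466 = 89.80432 W.
(u² − w²)/2 = (183.77083 − 4.16217)/2 = 89.80433 W.
|Δ| = 0.00001;  2% of max(1, |F·v|) = 1.79609.

yes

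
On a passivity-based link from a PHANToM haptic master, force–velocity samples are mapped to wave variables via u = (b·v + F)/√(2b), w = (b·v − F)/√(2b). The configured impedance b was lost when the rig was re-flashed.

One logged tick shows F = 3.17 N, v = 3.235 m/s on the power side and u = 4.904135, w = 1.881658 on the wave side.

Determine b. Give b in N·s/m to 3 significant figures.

u + w = 6.785793;  u + w = √(2b)·v, so √(2b) = 6.785793/3.235 = 2.097618.
b = (√(2b))²/2 = 4.400000/2 = 2.200000.
(Check via u − w = 2F/√(2b): u − w = 3.022477, 2F/√(2b) = 3.022477.)

b = 2.2 N·s/m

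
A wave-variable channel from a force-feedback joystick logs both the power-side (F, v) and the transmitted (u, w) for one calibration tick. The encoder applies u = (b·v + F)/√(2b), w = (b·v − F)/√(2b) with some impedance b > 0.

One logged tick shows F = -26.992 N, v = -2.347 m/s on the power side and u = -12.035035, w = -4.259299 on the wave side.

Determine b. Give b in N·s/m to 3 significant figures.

u + w = -16.294334;  u + w = √(2b)·v, so √(2b) = -16.294334/(-2.347) = 6.942622.
b = (√(2b))²/2 = 48.200001/2 = 24.100001.
(Check via u − w = 2F/√(2b): u − w = -7.775736, 2F/√(2b) = -7.775737.)

b = 24.1 N·s/m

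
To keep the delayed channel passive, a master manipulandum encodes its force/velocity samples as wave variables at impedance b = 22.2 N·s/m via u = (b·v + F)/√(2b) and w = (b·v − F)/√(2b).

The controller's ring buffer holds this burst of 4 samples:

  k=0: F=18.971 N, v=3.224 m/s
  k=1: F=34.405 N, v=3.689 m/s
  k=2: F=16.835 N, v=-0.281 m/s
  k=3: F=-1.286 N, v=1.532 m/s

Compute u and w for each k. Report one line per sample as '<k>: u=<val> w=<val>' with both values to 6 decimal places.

k=0: b·v=22.2×3.224=71.572800; √(2b)=6.663332; u=(71.572800+18.971)/6.663332=13.588366, w=(71.572800−18.971)/6.663332=7.894218
k=1: b·v=22.2×3.689=81.895800; √(2b)=6.663332; u=(81.895800+34.405)/6.663332=17.453849, w=(81.895800−34.405)/6.663332=7.127184
k=2: b·v=22.2×(-0.281)=-6.238200; √(2b)=6.663332; u=(-6.238200+16.835)/6.663332=1.590315, w=(-6.238200−16.835)/6.663332=-3.462712
k=3: b·v=22.2×1.532=34.010400; √(2b)=6.663332; u=(34.010400+(-1.286))/6.663332=4.911116, w=(34.010400−(-1.286))/6.663332=5.297109

0: u=13.588366 w=7.894218
1: u=17.453849 w=7.127184
2: u=1.590315 w=-3.462712
3: u=4.911116 w=5.297109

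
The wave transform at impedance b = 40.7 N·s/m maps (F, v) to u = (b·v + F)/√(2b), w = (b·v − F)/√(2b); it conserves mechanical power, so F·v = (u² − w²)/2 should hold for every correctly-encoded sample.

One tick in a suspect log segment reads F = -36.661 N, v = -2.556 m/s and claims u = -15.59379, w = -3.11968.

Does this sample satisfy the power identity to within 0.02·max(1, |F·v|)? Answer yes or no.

no

F·v = (-36.661)×(-2.556) = 93.70552 W.
(u² − w²)/2 = (243.16629 − 9.73240)/2 = 116.71694 W.
|Δ| = 23.01143;  2% of max(1, |F·v|) = 1.87411.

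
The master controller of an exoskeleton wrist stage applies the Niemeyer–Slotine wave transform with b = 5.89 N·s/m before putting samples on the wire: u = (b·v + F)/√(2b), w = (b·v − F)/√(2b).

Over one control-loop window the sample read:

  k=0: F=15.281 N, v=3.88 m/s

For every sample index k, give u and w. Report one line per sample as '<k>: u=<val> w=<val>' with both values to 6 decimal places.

0: u=11.110715 w=2.206223

k=0: b·v=5.89×3.88=22.853200; √(2b)=3.432200; u=(22.853200+15.281)/3.432200=11.110715, w=(22.853200−15.281)/3.432200=2.206223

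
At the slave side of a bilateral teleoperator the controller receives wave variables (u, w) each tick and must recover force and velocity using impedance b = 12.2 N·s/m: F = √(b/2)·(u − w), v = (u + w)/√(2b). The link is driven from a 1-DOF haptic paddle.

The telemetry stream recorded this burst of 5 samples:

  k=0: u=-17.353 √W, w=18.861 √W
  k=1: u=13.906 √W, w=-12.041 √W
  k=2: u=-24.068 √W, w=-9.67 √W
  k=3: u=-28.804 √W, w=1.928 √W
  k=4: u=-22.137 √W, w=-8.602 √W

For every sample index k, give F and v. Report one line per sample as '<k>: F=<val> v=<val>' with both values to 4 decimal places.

0: F=-89.4420 v=0.3053
1: F=64.0844 v=0.3776
2: F=-35.5604 v=-6.8301
3: F=-75.9024 v=-5.4409
4: F=-33.4290 v=-6.2229

k=0: u−w=-36.2140, u+w=1.5080; √(b/2)=2.4698, √(2b)=4.9396; F=2.4698×(-36.214)=-89.4420, v=1.5080/4.9396=0.3053
k=1: u−w=25.9470, u+w=1.8650; √(b/2)=2.4698, √(2b)=4.9396; F=2.4698×25.947=64.0844, v=1.8650/4.9396=0.3776
k=2: u−w=-14.3980, u+w=-33.7380; √(b/2)=2.4698, √(2b)=4.9396; F=2.4698×(-14.398)=-35.5604, v=-33.7380/4.9396=-6.8301
k=3: u−w=-30.7320, u+w=-26.8760; √(b/2)=2.4698, √(2b)=4.9396; F=2.4698×(-30.732)=-75.9024, v=-26.8760/4.9396=-5.4409
k=4: u−w=-13.5350, u+w=-30.7390; √(b/2)=2.4698, √(2b)=4.9396; F=2.4698×(-13.535)=-33.4290, v=-30.7390/4.9396=-6.2229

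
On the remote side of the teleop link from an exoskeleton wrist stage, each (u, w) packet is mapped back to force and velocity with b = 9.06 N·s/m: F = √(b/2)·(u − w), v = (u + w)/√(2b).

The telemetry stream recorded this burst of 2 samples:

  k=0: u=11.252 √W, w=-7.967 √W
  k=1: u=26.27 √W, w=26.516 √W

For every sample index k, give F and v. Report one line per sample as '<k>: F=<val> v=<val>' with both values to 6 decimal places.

0: F=40.905329 v=0.771714
1: F=-0.523581 v=12.400513

k=0: u−w=19.219000, u+w=3.285000; √(b/2)=2.128380, √(2b)=4.256759; F=2.128380×19.219=40.905329, v=3.285000/4.256759=0.771714
k=1: u−w=-0.246000, u+w=52.786000; √(b/2)=2.128380, √(2b)=4.256759; F=2.128380×(-0.246)=-0.523581, v=52.786000/4.256759=12.400513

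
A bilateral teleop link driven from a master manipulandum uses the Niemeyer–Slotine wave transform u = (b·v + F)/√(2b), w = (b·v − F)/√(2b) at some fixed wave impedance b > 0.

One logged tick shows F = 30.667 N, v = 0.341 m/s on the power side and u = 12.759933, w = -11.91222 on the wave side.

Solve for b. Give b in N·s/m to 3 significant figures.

u + w = 0.847713;  u + w = √(2b)·v, so √(2b) = 0.847713/0.341 = 2.485962.
b = (√(2b))²/2 = 6.180006/2 = 3.090003.
(Check via u − w = 2F/√(2b): u − w = 24.672153, 2F/√(2b) = 24.672140.)

b = 3.09 N·s/m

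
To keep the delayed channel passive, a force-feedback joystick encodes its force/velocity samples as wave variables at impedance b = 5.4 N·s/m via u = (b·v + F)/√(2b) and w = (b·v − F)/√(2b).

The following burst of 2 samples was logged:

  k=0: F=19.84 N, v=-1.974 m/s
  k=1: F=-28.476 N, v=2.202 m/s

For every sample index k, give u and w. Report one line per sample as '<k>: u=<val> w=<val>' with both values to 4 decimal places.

k=0: b·v=5.4×(-1.974)=-10.6596; √(2b)=3.2863; u=(-10.6596+19.84)/3.2863=2.7935, w=(-10.6596−19.84)/3.2863=-9.2807
k=1: b·v=5.4×2.202=11.8908; √(2b)=3.2863; u=(11.8908+(-28.476))/3.2863=-5.0467, w=(11.8908−(-28.476))/3.2863=12.2832

0: u=2.7935 w=-9.2807
1: u=-5.0467 w=12.2832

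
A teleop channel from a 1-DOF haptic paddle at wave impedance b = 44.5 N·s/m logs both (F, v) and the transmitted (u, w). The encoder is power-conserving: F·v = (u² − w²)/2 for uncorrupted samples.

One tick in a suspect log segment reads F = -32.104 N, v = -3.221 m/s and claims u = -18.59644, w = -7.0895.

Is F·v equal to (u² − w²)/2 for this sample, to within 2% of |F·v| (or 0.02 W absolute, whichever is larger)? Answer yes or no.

F·v = (-32.104)×(-3.221) = 103.40698 W.
(u² − w²)/2 = (345.82758 − 50.26101)/2 = 147.78329 W.
|Δ| = 44.37630;  2% of max(1, |F·v|) = 2.06814.

no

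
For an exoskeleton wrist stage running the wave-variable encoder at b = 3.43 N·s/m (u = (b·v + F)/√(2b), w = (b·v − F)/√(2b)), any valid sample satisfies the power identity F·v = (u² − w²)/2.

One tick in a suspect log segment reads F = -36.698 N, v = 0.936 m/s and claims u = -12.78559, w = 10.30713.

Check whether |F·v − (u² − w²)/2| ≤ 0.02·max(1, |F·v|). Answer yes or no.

no

F·v = (-36.698)×0.936 = -34.3493 W.
(u² − w²)/2 = (163.4713 − 106.2369)/2 = 28.6172 W.
|Δ| = 62.9665;  2% of max(1, |F·v|) = 0.6870.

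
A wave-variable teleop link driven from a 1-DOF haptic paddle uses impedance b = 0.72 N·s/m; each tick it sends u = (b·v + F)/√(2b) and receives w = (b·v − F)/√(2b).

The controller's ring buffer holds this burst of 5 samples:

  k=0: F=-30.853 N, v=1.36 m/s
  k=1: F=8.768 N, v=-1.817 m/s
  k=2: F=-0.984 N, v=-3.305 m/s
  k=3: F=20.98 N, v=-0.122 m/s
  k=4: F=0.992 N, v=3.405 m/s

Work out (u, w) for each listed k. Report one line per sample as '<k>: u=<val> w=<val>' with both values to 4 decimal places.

0: u=-24.8948 w=26.5268
1: u=6.2165 w=-8.3969
2: u=-2.8030 w=-1.1630
3: u=17.4101 w=-17.5565
4: u=2.8697 w=1.2163

k=0: b·v=0.72×1.36=0.9792; √(2b)=1.2000; u=(0.9792+(-30.853))/1.2000=-24.8948, w=(0.9792−(-30.853))/1.2000=26.5268
k=1: b·v=0.72×(-1.817)=-1.3082; √(2b)=1.2000; u=(-1.3082+8.768)/1.2000=6.2165, w=(-1.3082−8.768)/1.2000=-8.3969
k=2: b·v=0.72×(-3.305)=-2.3796; √(2b)=1.2000; u=(-2.3796+(-0.984))/1.2000=-2.8030, w=(-2.3796−(-0.984))/1.2000=-1.1630
k=3: b·v=0.72×(-0.122)=-0.0878; √(2b)=1.2000; u=(-0.0878+20.98)/1.2000=17.4101, w=(-0.0878−20.98)/1.2000=-17.5565
k=4: b·v=0.72×3.405=2.4516; √(2b)=1.2000; u=(2.4516+0.992)/1.2000=2.8697, w=(2.4516−0.992)/1.2000=1.2163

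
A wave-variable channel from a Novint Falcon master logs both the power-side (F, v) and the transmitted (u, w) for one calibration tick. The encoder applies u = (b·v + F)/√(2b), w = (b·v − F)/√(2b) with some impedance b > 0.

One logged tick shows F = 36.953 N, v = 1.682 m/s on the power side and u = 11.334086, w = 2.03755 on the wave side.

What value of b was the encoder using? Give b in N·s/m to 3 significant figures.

u + w = 13.371636;  u + w = √(2b)·v, so √(2b) = 13.371636/1.682 = 7.949843.
b = (√(2b))²/2 = 63.200004/2 = 31.600002.
(Check via u − w = 2F/√(2b): u − w = 9.296536, 2F/√(2b) = 9.296536.)

b = 31.6 N·s/m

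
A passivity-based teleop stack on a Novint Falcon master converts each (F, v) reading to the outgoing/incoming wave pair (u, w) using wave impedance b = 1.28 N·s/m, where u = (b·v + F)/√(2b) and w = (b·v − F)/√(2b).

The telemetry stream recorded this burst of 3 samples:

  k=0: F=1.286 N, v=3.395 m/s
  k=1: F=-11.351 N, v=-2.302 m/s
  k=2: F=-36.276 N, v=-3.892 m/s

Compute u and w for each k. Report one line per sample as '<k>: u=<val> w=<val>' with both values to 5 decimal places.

0: u=3.51975 w=1.91225
1: u=-8.93597 w=5.25278
2: u=-25.78610 w=19.55890

k=0: b·v=1.28×3.395=4.34560; √(2b)=1.60000; u=(4.34560+1.286)/1.60000=3.51975, w=(4.34560−1.286)/1.60000=1.91225
k=1: b·v=1.28×(-2.302)=-2.94656; √(2b)=1.60000; u=(-2.94656+(-11.351))/1.60000=-8.93597, w=(-2.94656−(-11.351))/1.60000=5.25278
k=2: b·v=1.28×(-3.892)=-4.98176; √(2b)=1.60000; u=(-4.98176+(-36.276))/1.60000=-25.78610, w=(-4.98176−(-36.276))/1.60000=19.55890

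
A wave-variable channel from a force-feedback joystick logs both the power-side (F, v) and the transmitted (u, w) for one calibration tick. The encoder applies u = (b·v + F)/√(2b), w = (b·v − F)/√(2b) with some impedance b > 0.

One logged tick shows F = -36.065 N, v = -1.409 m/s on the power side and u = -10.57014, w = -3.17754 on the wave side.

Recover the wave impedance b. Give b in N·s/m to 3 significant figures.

u + w = -13.7477;  u + w = √(2b)·v, so √(2b) = -13.7477/(-1.409) = 9.7570.
b = (√(2b))²/2 = 95.2000/2 = 47.6000.
(Check via u − w = 2F/√(2b): u − w = -7.3926, 2F/√(2b) = -7.3926.)

b = 47.6 N·s/m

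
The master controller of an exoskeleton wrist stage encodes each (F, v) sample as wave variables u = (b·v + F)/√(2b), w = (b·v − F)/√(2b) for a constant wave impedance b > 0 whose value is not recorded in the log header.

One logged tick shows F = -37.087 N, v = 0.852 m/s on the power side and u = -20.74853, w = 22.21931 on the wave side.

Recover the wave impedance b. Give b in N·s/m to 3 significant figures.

b = 1.49 N·s/m

u + w = 1.47078;  u + w = √(2b)·v, so √(2b) = 1.47078/0.852 = 1.72627.
b = (√(2b))²/2 = 2.98000/2 = 1.49000.
(Check via u − w = 2F/√(2b): u − w = -42.96784, 2F/√(2b) = -42.96785.)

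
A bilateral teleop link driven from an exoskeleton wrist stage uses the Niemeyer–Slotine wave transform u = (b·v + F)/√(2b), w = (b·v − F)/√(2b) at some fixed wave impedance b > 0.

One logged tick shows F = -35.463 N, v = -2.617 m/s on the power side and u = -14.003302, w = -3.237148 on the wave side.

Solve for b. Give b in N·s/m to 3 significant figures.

u + w = -17.240450;  u + w = √(2b)·v, so √(2b) = -17.240450/(-2.617) = 6.587868.
b = (√(2b))²/2 = 43.400002/2 = 21.700001.
(Check via u − w = 2F/√(2b): u − w = -10.766154, 2F/√(2b) = -10.766154.)

b = 21.7 N·s/m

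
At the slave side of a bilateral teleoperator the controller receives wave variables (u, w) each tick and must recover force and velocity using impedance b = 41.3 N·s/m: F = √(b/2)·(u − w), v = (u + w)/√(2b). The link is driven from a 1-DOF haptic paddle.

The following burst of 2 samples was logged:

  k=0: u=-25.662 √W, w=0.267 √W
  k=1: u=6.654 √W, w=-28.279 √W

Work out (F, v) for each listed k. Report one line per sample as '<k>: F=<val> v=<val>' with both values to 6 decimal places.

k=0: u−w=-25.929000, u+w=-25.395000; √(b/2)=4.544227, √(2b)=9.088454; F=4.544227×(-25.929)=-117.827265, v=-25.395000/9.088454=-2.794205
k=1: u−w=34.933000, u+w=-21.625000; √(b/2)=4.544227, √(2b)=9.088454; F=4.544227×34.933=158.743486, v=-21.625000/9.088454=-2.379393

0: F=-117.827265 v=-2.794205
1: F=158.743486 v=-2.379393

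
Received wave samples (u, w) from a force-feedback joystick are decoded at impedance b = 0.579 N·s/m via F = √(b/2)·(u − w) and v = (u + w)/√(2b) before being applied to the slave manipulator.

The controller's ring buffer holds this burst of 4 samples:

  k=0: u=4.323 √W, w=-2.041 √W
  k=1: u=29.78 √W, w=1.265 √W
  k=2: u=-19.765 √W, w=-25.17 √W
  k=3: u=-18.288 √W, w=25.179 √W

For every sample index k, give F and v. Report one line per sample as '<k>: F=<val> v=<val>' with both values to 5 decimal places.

k=0: u−w=6.36400, u+w=2.28200; √(b/2)=0.53805, √(2b)=1.07610; F=0.53805×6.364=3.42416, v=2.28200/1.07610=2.12061
k=1: u−w=28.51500, u+w=31.04500; √(b/2)=0.53805, √(2b)=1.07610; F=0.53805×28.515=15.34255, v=31.04500/1.07610=28.84944
k=2: u−w=5.40500, u+w=-44.93500; √(b/2)=0.53805, √(2b)=1.07610; F=0.53805×5.405=2.90817, v=-44.93500/1.07610=-41.75711
k=3: u−w=-43.46700, u+w=6.89100; √(b/2)=0.53805, √(2b)=1.07610; F=0.53805×(-43.467)=-23.38751, v=6.89100/1.07610=6.40366

0: F=3.42416 v=2.12061
1: F=15.34255 v=28.84944
2: F=2.90817 v=-41.75711
3: F=-23.38751 v=6.40366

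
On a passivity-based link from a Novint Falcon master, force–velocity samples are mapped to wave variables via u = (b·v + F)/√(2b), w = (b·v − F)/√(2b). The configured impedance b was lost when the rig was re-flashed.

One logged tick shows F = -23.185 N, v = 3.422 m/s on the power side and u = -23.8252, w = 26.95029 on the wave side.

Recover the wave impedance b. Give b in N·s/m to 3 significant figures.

b = 0.417 N·s/m

u + w = 3.1251;  u + w = √(2b)·v, so √(2b) = 3.1251/3.422 = 0.9132.
b = (√(2b))²/2 = 0.8340/2 = 0.4170.
(Check via u − w = 2F/√(2b): u − w = -50.7755, 2F/√(2b) = -50.7755.)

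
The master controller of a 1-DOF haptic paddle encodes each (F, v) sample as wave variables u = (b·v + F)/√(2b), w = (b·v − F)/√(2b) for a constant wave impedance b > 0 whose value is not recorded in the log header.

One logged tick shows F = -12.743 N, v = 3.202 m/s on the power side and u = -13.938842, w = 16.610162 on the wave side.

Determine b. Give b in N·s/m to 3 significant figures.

b = 0.348 N·s/m

u + w = 2.671320;  u + w = √(2b)·v, so √(2b) = 2.671320/3.202 = 0.834266.
b = (√(2b))²/2 = 0.696000/2 = 0.348000.
(Check via u − w = 2F/√(2b): u − w = -30.549004, 2F/√(2b) = -30.549006.)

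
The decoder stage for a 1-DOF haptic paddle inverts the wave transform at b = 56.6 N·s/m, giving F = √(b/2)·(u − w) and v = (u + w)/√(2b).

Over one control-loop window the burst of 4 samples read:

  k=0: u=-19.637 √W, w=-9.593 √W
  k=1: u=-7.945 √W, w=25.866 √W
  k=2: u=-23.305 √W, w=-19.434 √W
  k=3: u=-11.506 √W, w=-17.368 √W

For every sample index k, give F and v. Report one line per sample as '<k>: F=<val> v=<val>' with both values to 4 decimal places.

0: F=-53.4318 v=-2.7473
1: F=-179.8669 v=1.6844
2: F=-20.5928 v=-4.0170
3: F=31.1845 v=-2.7138

k=0: u−w=-10.0440, u+w=-29.2300; √(b/2)=5.3198, √(2b)=10.6395; F=5.3198×(-10.044)=-53.4318, v=-29.2300/10.6395=-2.7473
k=1: u−w=-33.8110, u+w=17.9210; √(b/2)=5.3198, √(2b)=10.6395; F=5.3198×(-33.811)=-179.8669, v=17.9210/10.6395=1.6844
k=2: u−w=-3.8710, u+w=-42.7390; √(b/2)=5.3198, √(2b)=10.6395; F=5.3198×(-3.871)=-20.5928, v=-42.7390/10.6395=-4.0170
k=3: u−w=5.8620, u+w=-28.8740; √(b/2)=5.3198, √(2b)=10.6395; F=5.3198×5.862=31.1845, v=-28.8740/10.6395=-2.7138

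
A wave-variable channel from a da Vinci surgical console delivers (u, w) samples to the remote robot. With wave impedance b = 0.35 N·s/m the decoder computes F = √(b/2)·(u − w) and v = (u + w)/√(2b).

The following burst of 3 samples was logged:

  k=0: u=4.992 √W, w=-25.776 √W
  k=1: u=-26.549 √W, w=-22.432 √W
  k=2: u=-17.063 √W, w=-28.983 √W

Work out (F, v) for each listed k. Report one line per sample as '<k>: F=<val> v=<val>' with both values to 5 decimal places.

k=0: u−w=30.76800, u+w=-20.78400; √(b/2)=0.41833, √(2b)=0.83666; F=0.41833×30.768=12.87118, v=-20.78400/0.83666=-24.84163
k=1: u−w=-4.11700, u+w=-48.98100; √(b/2)=0.41833, √(2b)=0.83666; F=0.41833×(-4.117)=-1.72226, v=-48.98100/0.83666=-58.54349
k=2: u−w=11.92000, u+w=-46.04600; √(b/2)=0.41833, √(2b)=0.83666; F=0.41833×11.92=4.98649, v=-46.04600/0.83666=-55.03550

0: F=12.87118 v=-24.84163
1: F=-1.72226 v=-58.54349
2: F=4.98649 v=-55.03550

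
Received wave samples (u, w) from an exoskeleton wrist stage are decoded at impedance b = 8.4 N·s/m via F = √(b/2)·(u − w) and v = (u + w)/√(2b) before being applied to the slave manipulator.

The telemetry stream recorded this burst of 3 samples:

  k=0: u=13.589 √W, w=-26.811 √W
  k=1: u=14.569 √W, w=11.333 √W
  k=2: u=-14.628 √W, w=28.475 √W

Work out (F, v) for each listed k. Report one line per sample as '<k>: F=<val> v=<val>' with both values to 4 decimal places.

0: F=82.7954 v=-3.2258
1: F=6.6318 v=6.3194
2: F=-88.3349 v=3.3783

k=0: u−w=40.4000, u+w=-13.2220; √(b/2)=2.0494, √(2b)=4.0988; F=2.0494×40.4=82.7954, v=-13.2220/4.0988=-3.2258
k=1: u−w=3.2360, u+w=25.9020; √(b/2)=2.0494, √(2b)=4.0988; F=2.0494×3.236=6.6318, v=25.9020/4.0988=6.3194
k=2: u−w=-43.1030, u+w=13.8470; √(b/2)=2.0494, √(2b)=4.0988; F=2.0494×(-43.103)=-88.3349, v=13.8470/4.0988=3.3783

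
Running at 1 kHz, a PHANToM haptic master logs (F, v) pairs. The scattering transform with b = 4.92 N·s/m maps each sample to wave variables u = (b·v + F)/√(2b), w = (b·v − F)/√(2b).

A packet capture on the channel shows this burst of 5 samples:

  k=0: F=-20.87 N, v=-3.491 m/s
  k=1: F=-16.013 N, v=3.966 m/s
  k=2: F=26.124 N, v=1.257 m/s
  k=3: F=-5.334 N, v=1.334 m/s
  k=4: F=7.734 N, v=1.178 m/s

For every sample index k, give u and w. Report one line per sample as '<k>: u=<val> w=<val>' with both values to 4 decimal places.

k=0: b·v=4.92×(-3.491)=-17.1757; √(2b)=3.1369; u=(-17.1757+(-20.87))/3.1369=-12.1285, w=(-17.1757−(-20.87))/3.1369=1.1777
k=1: b·v=4.92×3.966=19.5127; √(2b)=3.1369; u=(19.5127+(-16.013))/3.1369=1.1157, w=(19.5127−(-16.013))/3.1369=11.3252
k=2: b·v=4.92×1.257=6.1844; √(2b)=3.1369; u=(6.1844+26.124)/3.1369=10.2996, w=(6.1844−26.124)/3.1369=-6.3565
k=3: b·v=4.92×1.334=6.5633; √(2b)=3.1369; u=(6.5633+(-5.334))/3.1369=0.3919, w=(6.5633−(-5.334))/3.1369=3.7927
k=4: b·v=4.92×1.178=5.7958; √(2b)=3.1369; u=(5.7958+7.734)/3.1369=4.3131, w=(5.7958−7.734)/3.1369=-0.6179

0: u=-12.1285 w=1.1777
1: u=1.1157 w=11.3252
2: u=10.2996 w=-6.3565
3: u=0.3919 w=3.7927
4: u=4.3131 w=-0.6179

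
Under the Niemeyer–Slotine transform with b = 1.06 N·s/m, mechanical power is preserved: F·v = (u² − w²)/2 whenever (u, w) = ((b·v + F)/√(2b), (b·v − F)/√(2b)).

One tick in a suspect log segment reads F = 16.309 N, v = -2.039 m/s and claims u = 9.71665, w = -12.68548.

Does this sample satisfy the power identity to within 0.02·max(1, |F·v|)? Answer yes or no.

yes

F·v = 16.309×(-2.039) = -33.25405 W.
(u² − w²)/2 = (94.41329 − 160.92140)/2 = -33.25406 W.
|Δ| = 0.00001;  2% of max(1, |F·v|) = 0.66508.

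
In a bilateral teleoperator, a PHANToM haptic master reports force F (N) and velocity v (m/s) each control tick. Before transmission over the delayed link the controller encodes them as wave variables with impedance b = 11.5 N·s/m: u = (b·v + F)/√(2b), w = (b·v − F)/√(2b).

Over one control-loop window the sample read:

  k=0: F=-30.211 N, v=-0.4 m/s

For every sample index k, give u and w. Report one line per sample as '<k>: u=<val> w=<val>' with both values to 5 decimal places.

k=0: b·v=11.5×(-0.4)=-4.60000; √(2b)=4.79583; u=(-4.60000+(-30.211))/4.79583=-7.25860, w=(-4.60000−(-30.211))/4.79583=5.34026

0: u=-7.25860 w=5.34026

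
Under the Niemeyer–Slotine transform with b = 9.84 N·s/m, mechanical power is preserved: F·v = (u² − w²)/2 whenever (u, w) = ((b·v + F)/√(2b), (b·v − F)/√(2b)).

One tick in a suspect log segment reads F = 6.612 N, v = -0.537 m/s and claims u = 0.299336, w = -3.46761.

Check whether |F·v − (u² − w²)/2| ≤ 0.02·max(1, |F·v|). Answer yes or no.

F·v = 6.612×(-0.537) = -3.550644 W.
(u² − w²)/2 = (0.089602 − 12.024319)/2 = -5.967359 W.
|Δ| = 2.416715;  2% of max(1, |F·v|) = 0.071013.

no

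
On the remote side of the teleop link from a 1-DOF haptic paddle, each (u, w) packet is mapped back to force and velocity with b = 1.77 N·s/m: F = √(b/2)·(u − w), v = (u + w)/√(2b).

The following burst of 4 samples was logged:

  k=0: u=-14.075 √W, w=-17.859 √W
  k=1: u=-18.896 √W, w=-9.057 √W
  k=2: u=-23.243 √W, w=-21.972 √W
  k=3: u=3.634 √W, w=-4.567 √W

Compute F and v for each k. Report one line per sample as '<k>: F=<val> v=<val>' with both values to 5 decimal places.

k=0: u−w=3.78400, u+w=-31.93400; √(b/2)=0.94074, √(2b)=1.88149; F=0.94074×3.784=3.55978, v=-31.93400/1.88149=-16.97273
k=1: u−w=-9.83900, u+w=-27.95300; √(b/2)=0.94074, √(2b)=1.88149; F=0.94074×(-9.839)=-9.25598, v=-27.95300/1.88149=-14.85685
k=2: u−w=-1.27100, u+w=-45.21500; √(b/2)=0.94074, √(2b)=1.88149; F=0.94074×(-1.271)=-1.19569, v=-45.21500/1.88149=-24.03150
k=3: u−w=8.20100, u+w=-0.93300; √(b/2)=0.94074, √(2b)=1.88149; F=0.94074×8.201=7.71504, v=-0.93300/1.88149=-0.49588

0: F=3.55978 v=-16.97273
1: F=-9.25598 v=-14.85685
2: F=-1.19569 v=-24.03150
3: F=7.71504 v=-0.49588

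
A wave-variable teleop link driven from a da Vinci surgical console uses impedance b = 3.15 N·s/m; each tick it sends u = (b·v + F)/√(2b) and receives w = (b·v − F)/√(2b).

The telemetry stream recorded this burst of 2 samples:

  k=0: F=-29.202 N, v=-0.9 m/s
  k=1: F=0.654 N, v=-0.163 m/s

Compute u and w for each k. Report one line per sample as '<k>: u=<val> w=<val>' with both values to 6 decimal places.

0: u=-12.763846 w=10.504864
1: u=0.055996 w=-0.465123

k=0: b·v=3.15×(-0.9)=-2.835000; √(2b)=2.509980; u=(-2.835000+(-29.202))/2.509980=-12.763846, w=(-2.835000−(-29.202))/2.509980=10.504864
k=1: b·v=3.15×(-0.163)=-0.513450; √(2b)=2.509980; u=(-0.513450+0.654)/2.509980=0.055996, w=(-0.513450−0.654)/2.509980=-0.465123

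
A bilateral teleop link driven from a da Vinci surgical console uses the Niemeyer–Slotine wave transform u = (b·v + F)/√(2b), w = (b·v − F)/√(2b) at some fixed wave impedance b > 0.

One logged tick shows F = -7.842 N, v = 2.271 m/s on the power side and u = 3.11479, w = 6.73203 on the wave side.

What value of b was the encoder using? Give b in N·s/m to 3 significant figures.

b = 9.4 N·s/m

u + w = 9.8468;  u + w = √(2b)·v, so √(2b) = 9.8468/2.271 = 4.3359.
b = (√(2b))²/2 = 18.8000/2 = 9.4000.
(Check via u − w = 2F/√(2b): u − w = -3.6172, 2F/√(2b) = -3.6172.)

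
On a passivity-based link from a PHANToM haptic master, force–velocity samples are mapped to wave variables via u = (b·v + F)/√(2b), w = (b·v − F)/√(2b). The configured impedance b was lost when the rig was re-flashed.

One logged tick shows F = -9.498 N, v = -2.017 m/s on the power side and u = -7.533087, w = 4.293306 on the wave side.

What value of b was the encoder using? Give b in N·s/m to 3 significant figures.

u + w = -3.239781;  u + w = √(2b)·v, so √(2b) = -3.239781/(-2.017) = 1.606237.
b = (√(2b))²/2 = 2.579999/2 = 1.289999.
(Check via u − w = 2F/√(2b): u − w = -11.826393, 2F/√(2b) = -11.826396.)

b = 1.29 N·s/m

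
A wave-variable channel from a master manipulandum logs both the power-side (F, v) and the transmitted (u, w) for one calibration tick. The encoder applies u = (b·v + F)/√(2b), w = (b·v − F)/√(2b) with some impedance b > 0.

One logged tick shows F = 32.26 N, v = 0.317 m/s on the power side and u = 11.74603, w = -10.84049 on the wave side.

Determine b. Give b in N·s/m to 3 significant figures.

u + w = 0.90554;  u + w = √(2b)·v, so √(2b) = 0.90554/0.317 = 2.85659.
b = (√(2b))²/2 = 8.16012/2 = 4.08006.
(Check via u − w = 2F/√(2b): u − w = 22.58652, 2F/√(2b) = 22.58635.)

b = 4.08 N·s/m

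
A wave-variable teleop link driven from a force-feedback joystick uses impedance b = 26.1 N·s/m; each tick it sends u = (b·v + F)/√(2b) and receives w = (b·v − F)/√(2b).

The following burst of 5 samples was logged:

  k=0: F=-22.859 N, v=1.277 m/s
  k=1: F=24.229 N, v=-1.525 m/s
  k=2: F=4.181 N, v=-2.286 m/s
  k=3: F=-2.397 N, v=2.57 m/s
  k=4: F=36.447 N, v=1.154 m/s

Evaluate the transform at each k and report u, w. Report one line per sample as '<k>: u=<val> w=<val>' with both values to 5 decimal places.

k=0: b·v=26.1×1.277=33.32970; √(2b)=7.22496; u=(33.32970+(-22.859))/7.22496=1.44924, w=(33.32970−(-22.859))/7.22496=7.77703
k=1: b·v=26.1×(-1.525)=-39.80250; √(2b)=7.22496; u=(-39.80250+24.229)/7.22496=-2.15551, w=(-39.80250−24.229)/7.22496=-8.86254
k=2: b·v=26.1×(-2.286)=-59.66460; √(2b)=7.22496; u=(-59.66460+4.181)/7.22496=-7.67944, w=(-59.66460−4.181)/7.22496=-8.83681
k=3: b·v=26.1×2.57=67.07700; √(2b)=7.22496; u=(67.07700+(-2.397))/7.22496=8.95230, w=(67.07700−(-2.397))/7.22496=9.61584
k=4: b·v=26.1×1.154=30.11940; √(2b)=7.22496; u=(30.11940+36.447)/7.22496=9.21340, w=(30.11940−36.447)/7.22496=-0.87580

0: u=1.44924 w=7.77703
1: u=-2.15551 w=-8.86254
2: u=-7.67944 w=-8.83681
3: u=8.95230 w=9.61584
4: u=9.21340 w=-0.87580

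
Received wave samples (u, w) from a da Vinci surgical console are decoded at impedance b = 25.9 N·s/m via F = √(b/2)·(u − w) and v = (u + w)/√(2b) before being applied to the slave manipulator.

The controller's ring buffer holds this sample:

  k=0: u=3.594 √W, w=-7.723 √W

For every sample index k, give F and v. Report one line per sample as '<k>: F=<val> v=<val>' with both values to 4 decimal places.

k=0: u−w=11.3170, u+w=-4.1290; √(b/2)=3.5986, √(2b)=7.1972; F=3.5986×11.317=40.7255, v=-4.1290/7.1972=-0.5737

0: F=40.7255 v=-0.5737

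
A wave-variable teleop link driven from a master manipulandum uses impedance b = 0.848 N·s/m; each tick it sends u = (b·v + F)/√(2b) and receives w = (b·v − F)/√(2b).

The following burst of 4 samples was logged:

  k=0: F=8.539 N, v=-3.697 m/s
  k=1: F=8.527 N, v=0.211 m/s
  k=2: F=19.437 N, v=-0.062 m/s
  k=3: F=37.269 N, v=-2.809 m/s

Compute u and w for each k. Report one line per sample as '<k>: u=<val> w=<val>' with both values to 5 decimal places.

k=0: b·v=0.848×(-3.697)=-3.13506; √(2b)=1.30231; u=(-3.13506+8.539)/1.30231=4.14952, w=(-3.13506−8.539)/1.30231=-8.96414
k=1: b·v=0.848×0.211=0.17893; √(2b)=1.30231; u=(0.17893+8.527)/1.30231=6.68501, w=(0.17893−8.527)/1.30231=-6.41022
k=2: b·v=0.848×(-0.062)=-0.05258; √(2b)=1.30231; u=(-0.05258+19.437)/1.30231=14.88470, w=(-0.05258−19.437)/1.30231=-14.96544
k=3: b·v=0.848×(-2.809)=-2.38203; √(2b)=1.30231; u=(-2.38203+37.269)/1.30231=26.78862, w=(-2.38203−37.269)/1.30231=-30.44679

0: u=4.14952 w=-8.96414
1: u=6.68501 w=-6.41022
2: u=14.88470 w=-14.96544
3: u=26.78862 w=-30.44679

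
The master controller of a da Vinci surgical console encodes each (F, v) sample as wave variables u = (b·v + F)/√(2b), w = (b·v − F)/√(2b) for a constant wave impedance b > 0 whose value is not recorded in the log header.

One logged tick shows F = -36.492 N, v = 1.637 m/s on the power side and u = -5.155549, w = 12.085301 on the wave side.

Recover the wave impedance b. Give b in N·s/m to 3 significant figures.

b = 8.96 N·s/m

u + w = 6.929752;  u + w = √(2b)·v, so √(2b) = 6.929752/1.637 = 4.233202.
b = (√(2b))²/2 = 17.920001/2 = 8.960000.
(Check via u − w = 2F/√(2b): u − w = -17.240850, 2F/√(2b) = -17.240849.)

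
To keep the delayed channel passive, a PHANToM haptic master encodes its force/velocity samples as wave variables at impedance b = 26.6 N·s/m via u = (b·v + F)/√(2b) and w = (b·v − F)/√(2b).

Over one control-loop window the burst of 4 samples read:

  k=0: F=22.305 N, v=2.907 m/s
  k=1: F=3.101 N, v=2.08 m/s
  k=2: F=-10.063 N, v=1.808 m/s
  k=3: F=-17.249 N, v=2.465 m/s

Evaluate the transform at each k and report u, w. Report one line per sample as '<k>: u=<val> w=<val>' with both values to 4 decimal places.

k=0: b·v=26.6×2.907=77.3262; √(2b)=7.2938; u=(77.3262+22.305)/7.2938=13.6596, w=(77.3262−22.305)/7.2938=7.5435
k=1: b·v=26.6×2.08=55.3280; √(2b)=7.2938; u=(55.3280+3.101)/7.2938=8.0107, w=(55.3280−3.101)/7.2938=7.1604
k=2: b·v=26.6×1.808=48.0928; √(2b)=7.2938; u=(48.0928+(-10.063))/7.2938=5.2140, w=(48.0928−(-10.063))/7.2938=7.9733
k=3: b·v=26.6×2.465=65.5690; √(2b)=7.2938; u=(65.5690+(-17.249))/7.2938=6.6248, w=(65.5690−(-17.249))/7.2938=11.3545

0: u=13.6596 w=7.5435
1: u=8.0107 w=7.1604
2: u=5.2140 w=7.9733
3: u=6.6248 w=11.3545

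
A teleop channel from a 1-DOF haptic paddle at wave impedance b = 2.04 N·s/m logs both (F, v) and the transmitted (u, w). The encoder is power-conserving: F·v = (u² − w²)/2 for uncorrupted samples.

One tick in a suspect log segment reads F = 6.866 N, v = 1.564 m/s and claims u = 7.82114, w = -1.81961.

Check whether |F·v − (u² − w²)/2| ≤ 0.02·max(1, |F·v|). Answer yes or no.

F·v = 6.866×1.564 = 10.73842 W.
(u² − w²)/2 = (61.17023 − 3.31098)/2 = 28.92963 W.
|Δ| = 18.19120;  2% of max(1, |F·v|) = 0.21477.

no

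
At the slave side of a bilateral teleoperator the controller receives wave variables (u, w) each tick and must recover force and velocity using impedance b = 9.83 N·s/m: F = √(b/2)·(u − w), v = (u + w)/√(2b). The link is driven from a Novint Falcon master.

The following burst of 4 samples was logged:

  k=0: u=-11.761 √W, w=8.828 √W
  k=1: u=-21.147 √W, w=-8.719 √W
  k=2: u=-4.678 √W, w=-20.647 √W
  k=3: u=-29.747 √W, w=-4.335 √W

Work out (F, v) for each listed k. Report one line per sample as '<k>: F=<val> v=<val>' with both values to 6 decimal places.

0: F=-45.645400 v=-0.661485
1: F=-27.552627 v=-6.735740
2: F=35.402952 v=-5.711599
3: F=-56.337894 v=-7.686583

k=0: u−w=-20.589000, u+w=-2.933000; √(b/2)=2.216980, √(2b)=4.433960; F=2.216980×(-20.589)=-45.645400, v=-2.933000/4.433960=-0.661485
k=1: u−w=-12.428000, u+w=-29.866000; √(b/2)=2.216980, √(2b)=4.433960; F=2.216980×(-12.428)=-27.552627, v=-29.866000/4.433960=-6.735740
k=2: u−w=15.969000, u+w=-25.325000; √(b/2)=2.216980, √(2b)=4.433960; F=2.216980×15.969=35.402952, v=-25.325000/4.433960=-5.711599
k=3: u−w=-25.412000, u+w=-34.082000; √(b/2)=2.216980, √(2b)=4.433960; F=2.216980×(-25.412)=-56.337894, v=-34.082000/4.433960=-7.686583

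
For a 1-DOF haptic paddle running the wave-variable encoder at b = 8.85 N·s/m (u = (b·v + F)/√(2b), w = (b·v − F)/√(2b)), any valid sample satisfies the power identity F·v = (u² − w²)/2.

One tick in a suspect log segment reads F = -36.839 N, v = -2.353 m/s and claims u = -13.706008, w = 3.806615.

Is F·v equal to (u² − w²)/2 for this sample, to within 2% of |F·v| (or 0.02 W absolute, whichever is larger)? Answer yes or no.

F·v = (-36.839)×(-2.353) = 86.682167 W.
(u² − w²)/2 = (187.854655 − 14.490318)/2 = 86.682169 W.
|Δ| = 0.000002;  2% of max(1, |F·v|) = 1.733643.

yes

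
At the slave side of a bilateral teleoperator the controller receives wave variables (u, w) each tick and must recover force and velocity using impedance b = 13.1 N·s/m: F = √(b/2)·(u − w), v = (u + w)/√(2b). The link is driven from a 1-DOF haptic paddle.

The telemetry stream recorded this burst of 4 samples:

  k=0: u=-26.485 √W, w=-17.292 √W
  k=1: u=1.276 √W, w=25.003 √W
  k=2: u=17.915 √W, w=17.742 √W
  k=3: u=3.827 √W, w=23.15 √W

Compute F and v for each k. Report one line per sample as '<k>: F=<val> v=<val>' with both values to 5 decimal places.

0: F=-23.52762 v=-8.55254
1: F=-60.72443 v=5.13403
2: F=0.44276 v=6.96617
3: F=-49.45329 v=5.27039

k=0: u−w=-9.19300, u+w=-43.77700; √(b/2)=2.55930, √(2b)=5.11859; F=2.55930×(-9.193)=-23.52762, v=-43.77700/5.11859=-8.55254
k=1: u−w=-23.72700, u+w=26.27900; √(b/2)=2.55930, √(2b)=5.11859; F=2.55930×(-23.727)=-60.72443, v=26.27900/5.11859=5.13403
k=2: u−w=0.17300, u+w=35.65700; √(b/2)=2.55930, √(2b)=5.11859; F=2.55930×0.173=0.44276, v=35.65700/5.11859=6.96617
k=3: u−w=-19.32300, u+w=26.97700; √(b/2)=2.55930, √(2b)=5.11859; F=2.55930×(-19.323)=-49.45329, v=26.97700/5.11859=5.27039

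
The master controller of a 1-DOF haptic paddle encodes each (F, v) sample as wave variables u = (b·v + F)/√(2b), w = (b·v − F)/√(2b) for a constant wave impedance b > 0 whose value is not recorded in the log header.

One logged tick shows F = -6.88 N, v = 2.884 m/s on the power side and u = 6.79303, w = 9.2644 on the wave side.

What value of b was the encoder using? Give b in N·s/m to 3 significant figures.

u + w = 16.05743;  u + w = √(2b)·v, so √(2b) = 16.05743/2.884 = 5.56776.
b = (√(2b))²/2 = 30.99999/2 = 15.50000.
(Check via u − w = 2F/√(2b): u − w = -2.47137, 2F/√(2b) = -2.47137.)

b = 15.5 N·s/m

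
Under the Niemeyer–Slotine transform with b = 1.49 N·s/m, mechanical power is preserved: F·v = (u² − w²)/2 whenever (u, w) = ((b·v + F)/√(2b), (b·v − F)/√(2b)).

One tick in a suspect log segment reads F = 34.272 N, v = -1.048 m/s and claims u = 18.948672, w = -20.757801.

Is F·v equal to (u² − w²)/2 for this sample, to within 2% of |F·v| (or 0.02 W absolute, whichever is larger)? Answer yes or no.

yes

F·v = 34.272×(-1.048) = -35.917056 W.
(u² − w²)/2 = (359.052171 − 430.886302)/2 = -35.917066 W.
|Δ| = 0.000010;  2% of max(1, |F·v|) = 0.718341.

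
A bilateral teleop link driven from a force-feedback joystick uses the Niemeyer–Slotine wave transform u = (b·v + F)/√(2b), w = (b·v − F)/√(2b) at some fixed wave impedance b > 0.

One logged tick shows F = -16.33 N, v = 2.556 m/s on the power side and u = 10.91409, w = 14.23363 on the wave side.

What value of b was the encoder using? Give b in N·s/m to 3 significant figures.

u + w = 25.14772;  u + w = √(2b)·v, so √(2b) = 25.14772/2.556 = 9.83870.
b = (√(2b))²/2 = 96.80004/2 = 48.40002.
(Check via u − w = 2F/√(2b): u − w = -3.31954, 2F/√(2b) = -3.31954.)

b = 48.4 N·s/m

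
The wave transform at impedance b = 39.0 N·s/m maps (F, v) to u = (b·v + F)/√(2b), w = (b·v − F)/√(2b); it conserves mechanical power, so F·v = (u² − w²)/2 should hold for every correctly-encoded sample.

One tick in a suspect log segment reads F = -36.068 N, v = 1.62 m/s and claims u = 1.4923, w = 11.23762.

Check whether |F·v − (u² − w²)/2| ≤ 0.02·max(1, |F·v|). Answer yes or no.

F·v = (-36.068)×1.62 = -58.4302 W.
(u² − w²)/2 = (2.2270 − 126.2841)/2 = -62.0286 W.
|Δ| = 3.5984;  2% of max(1, |F·v|) = 1.1686.

no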